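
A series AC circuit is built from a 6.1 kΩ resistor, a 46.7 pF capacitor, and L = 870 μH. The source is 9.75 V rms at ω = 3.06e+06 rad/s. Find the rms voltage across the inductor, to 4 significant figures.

X_L = ωL = 2662 Ω
X_C = 1/(ωC) = 6998 Ω
Net reactance X = X_L − X_C = -4336 Ω
Z = 6100 − j4336 Ω
|Z| = √(6100² + 4336²) = 7484 Ω
I = V/|Z| = 1.303 mA
V_L = I·|Z_L| = 0.001303 × 2662 = 3.468 V

3.468 V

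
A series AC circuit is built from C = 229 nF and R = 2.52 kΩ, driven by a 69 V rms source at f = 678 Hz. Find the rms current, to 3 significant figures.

ω = 2πf = 4260 rad/s
X_C = 1/(ωC) = 1030 Ω
Z = 2520 − j1030 Ω
|Z| = √(2520² + 1030²) = 2720 Ω
I = V/|Z| = 69/2720 = 25.4 mA

25.4 mA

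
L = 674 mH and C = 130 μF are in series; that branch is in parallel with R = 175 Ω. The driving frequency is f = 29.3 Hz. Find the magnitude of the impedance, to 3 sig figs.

ω = 2πf = 184.1 rad/s
X_L = ωL = 124 Ω
X_C = 1/(ωC) = 41.8 Ω
Branch 1: Z₁ = R = 175 Ω
Branch 2 (series LC): Z₂ = j(X_L − X_C) = j82.3 Ω
Parallel: Z = Z₁Z₂/(Z₁+Z₂), |Z| = 74.5 Ω, ∠Z = 64.8°

74.5 Ω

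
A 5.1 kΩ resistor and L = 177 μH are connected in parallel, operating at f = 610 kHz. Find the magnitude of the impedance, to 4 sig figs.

672.5 Ω

ω = 2πf = 3.833e+06 rad/s
X_L = ωL = 678.4 Ω
Parallel: admittances add. Y = 1/R + 1/(jωL)
Y = (0.0001961 − j0.001474) S
|Y| = 0.001487 S → |Z| = 1/|Y| = 672.5 Ω, ∠Z = −∠Y = 82.42°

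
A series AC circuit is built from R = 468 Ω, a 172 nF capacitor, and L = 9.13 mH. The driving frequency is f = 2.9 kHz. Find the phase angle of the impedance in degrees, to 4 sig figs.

ω = 2πf = 18220 rad/s
X_L = ωL = 166.4 Ω
X_C = 1/(ωC) = 319.1 Ω
Net reactance X = X_L − X_C = -152.7 Ω
Z = 468.0 − j152.7 Ω
|Z| = √(468.0² + 152.7²) = 492.3 Ω
∠Z = arctan(-152.7/468.0) = -18.07°

-18.07°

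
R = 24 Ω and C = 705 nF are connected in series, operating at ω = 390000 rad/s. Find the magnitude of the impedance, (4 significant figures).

X_C = 1/(ωC) = 3.637 Ω
Z = 24.00 − j3.637 Ω
|Z| = √(24.00² + 3.637²) = 24.27 Ω

24.27 Ω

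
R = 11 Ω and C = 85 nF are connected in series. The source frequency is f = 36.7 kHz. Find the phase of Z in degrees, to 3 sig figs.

-77.8°

ω = 2πf = 230600 rad/s
X_C = 1/(ωC) = 51.0 Ω
Z = 11.0 − j51.0 Ω
|Z| = √(11.0² + 51.0²) = 52.2 Ω
∠Z = arctan(-51.0/11.0) = -77.8°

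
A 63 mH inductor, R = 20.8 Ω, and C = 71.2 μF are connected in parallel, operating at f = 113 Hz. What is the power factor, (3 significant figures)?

ω = 2πf = 710.0 rad/s
X_L = ωL = 44.7 Ω
X_C = 1/(ωC) = 19.8 Ω
Parallel: admittances add. Y = 1/R + 1/(jωL) + jωC
Y = (0.0481 + j0.0282) S
|Y| = 0.0557 S → |Z| = 1/|Y| = 17.9 Ω, ∠Z = −∠Y = -30.4°
cos φ = cos(-30.4°) = 0.863

0.863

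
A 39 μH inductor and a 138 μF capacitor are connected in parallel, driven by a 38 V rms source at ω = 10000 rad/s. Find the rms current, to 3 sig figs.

X_L = ωL = 0.390 Ω
X_C = 1/(ωC) = 0.725 Ω
Parallel: admittances add. Y = 1/(jωL) + jωC
Y = (0 − j1.18) S
|Y| = 1.18 S → |Z| = 1/|Y| = 0.845 Ω, ∠Z = −∠Y = 90.0°
I = V/|Z| = 38/0.845 = 45.0 A

45.0 A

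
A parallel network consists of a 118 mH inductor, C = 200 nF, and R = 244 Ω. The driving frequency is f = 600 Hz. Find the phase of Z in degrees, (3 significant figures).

20.0°

ω = 2πf = 3770 rad/s
X_L = ωL = 445 Ω
X_C = 1/(ωC) = 1330 Ω
Parallel: admittances add. Y = 1/R + 1/(jωL) + jωC
Y = (0.00410 − j0.00149) S
|Y| = 0.00436 S → |Z| = 1/|Y| = 229 Ω, ∠Z = −∠Y = 20.0°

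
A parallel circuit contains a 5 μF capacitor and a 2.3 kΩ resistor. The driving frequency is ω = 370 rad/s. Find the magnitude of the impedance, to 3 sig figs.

526 Ω

X_C = 1/(ωC) = 541 Ω
Parallel: admittances add. Y = 1/R + jωC
Y = (0.000435 + j0.00185) S
|Y| = 0.00190 S → |Z| = 1/|Y| = 526 Ω, ∠Z = −∠Y = -76.8°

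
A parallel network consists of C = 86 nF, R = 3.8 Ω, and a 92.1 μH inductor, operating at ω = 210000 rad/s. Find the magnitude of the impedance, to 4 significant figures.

X_L = ωL = 19.34 Ω
X_C = 1/(ωC) = 55.37 Ω
Parallel: admittances add. Y = 1/R + 1/(jωL) + jωC
Y = (0.2632 − j0.03364) S
|Y| = 0.2653 S → |Z| = 1/|Y| = 3.769 Ω, ∠Z = −∠Y = 7.286°

3.769 Ω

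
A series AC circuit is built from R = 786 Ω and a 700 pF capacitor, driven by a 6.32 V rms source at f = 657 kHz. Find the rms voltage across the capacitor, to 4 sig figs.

2.547 V

ω = 2πf = 4.128e+06 rad/s
X_C = 1/(ωC) = 346.1 Ω
Z = 786.0 − j346.1 Ω
|Z| = √(786.0² + 346.1²) = 858.8 Ω
I = V/|Z| = 7.359 mA
V_C = I·|Z_C| = 0.007359 × 346.1 = 2.547 V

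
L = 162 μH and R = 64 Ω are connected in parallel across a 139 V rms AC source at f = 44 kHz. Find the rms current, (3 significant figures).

3.79 A

ω = 2πf = 276500 rad/s
X_L = ωL = 44.8 Ω
Parallel: admittances add. Y = 1/R + 1/(jωL)
Y = (0.0156 − j0.0223) S
|Y| = 0.0273 S → |Z| = 1/|Y| = 36.7 Ω, ∠Z = −∠Y = 55.0°
I = V/|Z| = 139/36.7 = 3.79 A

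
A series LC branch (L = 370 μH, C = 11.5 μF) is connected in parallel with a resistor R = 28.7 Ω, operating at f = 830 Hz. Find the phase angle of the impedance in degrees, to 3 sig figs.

ω = 2πf = 5215 rad/s
X_L = ωL = 1.93 Ω
X_C = 1/(ωC) = 16.7 Ω
Branch 1: Z₁ = R = 28.7 Ω
Branch 2 (series LC): Z₂ = j(X_L − X_C) = −j14.7 Ω
Parallel: Z = Z₁Z₂/(Z₁+Z₂), |Z| = 13.1 Ω, ∠Z = -62.8°

-62.8°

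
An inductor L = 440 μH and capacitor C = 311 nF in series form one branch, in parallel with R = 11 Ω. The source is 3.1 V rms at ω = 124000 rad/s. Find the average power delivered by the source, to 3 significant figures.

874 mW

X_L = ωL = 54.6 Ω
X_C = 1/(ωC) = 25.9 Ω
Branch 1: Z₁ = R = 11.0 Ω
Branch 2 (series LC): Z₂ = j(X_L − X_C) = j28.6 Ω
Parallel: Z = Z₁Z₂/(Z₁+Z₂), |Z| = 10.3 Ω, ∠Z = 21.0°
I = V/|Z| = 302 mA
P = VI cos φ = 3.1 × 0.302 × cos(21.0°) = 874 mW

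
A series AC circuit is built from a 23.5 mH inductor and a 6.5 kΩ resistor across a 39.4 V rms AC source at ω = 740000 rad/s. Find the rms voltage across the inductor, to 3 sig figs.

36.9 V

X_L = ωL = 17400 Ω
Z = 6500 + j17400 Ω
|Z| = √(6500² + 17400²) = 18600 Ω
I = V/|Z| = 2.12 mA
V_L = I·|Z_L| = 0.00212 × 17400 = 36.9 V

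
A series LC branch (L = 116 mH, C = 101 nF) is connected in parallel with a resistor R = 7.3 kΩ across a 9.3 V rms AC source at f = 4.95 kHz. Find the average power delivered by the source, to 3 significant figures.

ω = 2πf = 31100 rad/s
X_L = ωL = 3610 Ω
X_C = 1/(ωC) = 318 Ω
Branch 1: Z₁ = R = 7300 Ω
Branch 2 (series LC): Z₂ = j(X_L − X_C) = j3290 Ω
Parallel: Z = Z₁Z₂/(Z₁+Z₂), |Z| = 3000 Ω, ∠Z = 65.7°
I = V/|Z| = 3.10 mA
P = VI cos φ = 9.3 × 0.00310 × cos(65.7°) = 11.8 mW

11.8 mW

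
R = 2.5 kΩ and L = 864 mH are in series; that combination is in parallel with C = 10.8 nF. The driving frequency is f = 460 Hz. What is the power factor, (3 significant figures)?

0.765

ω = 2πf = 2890 rad/s
X_L = ωL = 2500 Ω
X_C = 1/(ωC) = 32000 Ω
Branch 1 (R+jX_L): Z₁ = 2500 + j2500 Ω, |Z₁| = 3530 Ω
Branch 2 (−jX_C): Z₂ = −j32000 Ω
Parallel: Z = Z₁Z₂/(Z₁+Z₂), |Z| = 3820 Ω, ∠Z = 40.1°
cos φ = cos(40.1°) = 0.765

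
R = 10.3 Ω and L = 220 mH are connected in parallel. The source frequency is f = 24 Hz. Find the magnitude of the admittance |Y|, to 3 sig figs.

102 mS

ω = 2πf = 150.8 rad/s
X_L = ωL = 33.2 Ω
Parallel: admittances add. Y = 1/R + 1/(jωL)
Y = (0.0971 − j0.0301) S
|Y| = 0.102 S → |Z| = 1/|Y| = 9.84 Ω, ∠Z = −∠Y = 17.2°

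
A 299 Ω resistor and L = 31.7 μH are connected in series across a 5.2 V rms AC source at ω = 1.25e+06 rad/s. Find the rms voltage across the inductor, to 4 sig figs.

X_L = ωL = 39.62 Ω
Z = 299.0 + j39.62 Ω
|Z| = √(299.0² + 39.62²) = 301.6 Ω
I = V/|Z| = 17.24 mA
V_L = I·|Z_L| = 0.01724 × 39.62 = 0.6832 V

0.6832 V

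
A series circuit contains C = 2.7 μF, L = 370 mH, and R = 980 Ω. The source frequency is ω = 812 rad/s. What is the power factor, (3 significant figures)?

0.988

X_L = ωL = 300 Ω
X_C = 1/(ωC) = 456 Ω
Net reactance X = X_L − X_C = -156 Ω
Z = 980 − j156 Ω
|Z| = √(980² + 156²) = 992 Ω
∠Z = arctan(-156/980) = -9.03°
cos φ = cos(-9.03°) = 0.988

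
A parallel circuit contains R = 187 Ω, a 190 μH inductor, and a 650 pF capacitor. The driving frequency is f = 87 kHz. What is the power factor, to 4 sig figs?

ω = 2πf = 546600 rad/s
X_L = ωL = 103.9 Ω
X_C = 1/(ωC) = 2814 Ω
Parallel: admittances add. Y = 1/R + 1/(jωL) + jωC
Y = (0.005348 − j0.009273) S
|Y| = 0.01070 S → |Z| = 1/|Y| = 93.42 Ω, ∠Z = −∠Y = 60.03°
cos φ = cos(60.03°) = 0.4996

0.4996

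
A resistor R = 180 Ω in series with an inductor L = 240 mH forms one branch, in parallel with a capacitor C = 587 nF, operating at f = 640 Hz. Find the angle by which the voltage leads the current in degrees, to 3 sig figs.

ω = 2πf = 4021 rad/s
X_L = ωL = 965 Ω
X_C = 1/(ωC) = 424 Ω
Branch 1 (R+jX_L): Z₁ = 180 + j965 Ω, |Z₁| = 982 Ω
Branch 2 (−jX_C): Z₂ = −j424 Ω
Parallel: Z = Z₁Z₂/(Z₁+Z₂), |Z| = 729 Ω, ∠Z = -82.2°

-82.2°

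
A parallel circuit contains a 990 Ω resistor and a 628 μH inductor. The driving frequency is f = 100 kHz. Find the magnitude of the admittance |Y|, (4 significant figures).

2.728 mS

ω = 2πf = 628300 rad/s
X_L = ωL = 394.6 Ω
Parallel: admittances add. Y = 1/R + 1/(jωL)
Y = (0.001010 − j0.002534) S
|Y| = 0.002728 S → |Z| = 1/|Y| = 366.5 Ω, ∠Z = −∠Y = 68.27°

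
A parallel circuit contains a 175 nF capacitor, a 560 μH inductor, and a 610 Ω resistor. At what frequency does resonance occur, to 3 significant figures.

16.1 kHz

ω₀ = 1/√(LC) = 1/√(0.00056 × 1.75e-07) = 101000 rad/s
f₀ = ω₀/(2π) = 16.1 kHz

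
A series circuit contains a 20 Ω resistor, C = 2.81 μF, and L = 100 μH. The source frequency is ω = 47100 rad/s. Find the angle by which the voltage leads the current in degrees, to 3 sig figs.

X_L = ωL = 4.71 Ω
X_C = 1/(ωC) = 7.56 Ω
Net reactance X = X_L − X_C = -2.85 Ω
Z = 20.0 − j2.85 Ω
|Z| = √(20.0² + 2.85²) = 20.2 Ω
∠Z = arctan(-2.85/20.0) = -8.10°

-8.10°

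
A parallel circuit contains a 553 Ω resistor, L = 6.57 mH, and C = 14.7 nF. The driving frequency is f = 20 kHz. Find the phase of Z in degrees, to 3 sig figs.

ω = 2πf = 125700 rad/s
X_L = ωL = 826 Ω
X_C = 1/(ωC) = 541 Ω
Parallel: admittances add. Y = 1/R + 1/(jωL) + jωC
Y = (0.00181 + j0.000636) S
|Y| = 0.00192 S → |Z| = 1/|Y| = 522 Ω, ∠Z = −∠Y = -19.4°

-19.4°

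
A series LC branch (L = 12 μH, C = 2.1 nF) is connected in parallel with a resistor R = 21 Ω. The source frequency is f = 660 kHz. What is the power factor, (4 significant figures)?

0.9517

ω = 2πf = 4.147e+06 rad/s
X_L = ωL = 49.76 Ω
X_C = 1/(ωC) = 114.8 Ω
Branch 1: Z₁ = R = 21.00 Ω
Branch 2 (series LC): Z₂ = j(X_L − X_C) = −j65.07 Ω
Parallel: Z = Z₁Z₂/(Z₁+Z₂), |Z| = 19.98 Ω, ∠Z = -17.89°
cos φ = cos(-17.89°) = 0.9517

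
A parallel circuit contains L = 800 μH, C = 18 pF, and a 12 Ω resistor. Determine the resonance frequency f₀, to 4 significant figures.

1.326 MHz

ω₀ = 1/√(LC) = 1/√(0.0008 × 1.8e-11) = 8.333e+06 rad/s
f₀ = ω₀/(2π) = 1.326 MHz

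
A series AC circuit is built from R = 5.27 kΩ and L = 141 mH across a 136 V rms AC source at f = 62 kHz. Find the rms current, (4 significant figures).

ω = 2πf = 389600 rad/s
X_L = ωL = 54930 Ω
Z = 5270 + j54930 Ω
|Z| = √(5270² + 54930²) = 55180 Ω
I = V/|Z| = 136/55180 = 2.465 mA

2.465 mA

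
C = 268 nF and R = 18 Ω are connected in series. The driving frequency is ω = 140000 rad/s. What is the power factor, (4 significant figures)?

X_C = 1/(ωC) = 26.65 Ω
Z = 18.00 − j26.65 Ω
|Z| = √(18.00² + 26.65²) = 32.16 Ω
∠Z = arctan(-26.65/18.00) = -55.97°
cos φ = cos(-55.97°) = 0.5597

0.5597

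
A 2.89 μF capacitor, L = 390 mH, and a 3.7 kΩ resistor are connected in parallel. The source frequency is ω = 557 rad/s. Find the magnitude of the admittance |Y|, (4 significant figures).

3.006 mS

X_L = ωL = 217.2 Ω
X_C = 1/(ωC) = 621.2 Ω
Parallel: admittances add. Y = 1/R + 1/(jωL) + jωC
Y = (0.0002703 − j0.002994) S
|Y| = 0.003006 S → |Z| = 1/|Y| = 332.7 Ω, ∠Z = −∠Y = 84.84°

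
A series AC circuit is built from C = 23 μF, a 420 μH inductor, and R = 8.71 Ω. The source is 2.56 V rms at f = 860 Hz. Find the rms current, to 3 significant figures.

245 mA

ω = 2πf = 5404 rad/s
X_L = ωL = 2.27 Ω
X_C = 1/(ωC) = 8.05 Ω
Net reactance X = X_L − X_C = -5.78 Ω
Z = 8.71 − j5.78 Ω
|Z| = √(8.71² + 5.78²) = 10.5 Ω
I = V/|Z| = 2.56/10.5 = 245 mA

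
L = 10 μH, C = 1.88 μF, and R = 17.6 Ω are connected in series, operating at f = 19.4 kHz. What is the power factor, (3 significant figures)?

0.984

ω = 2πf = 121900 rad/s
X_L = ωL = 1.22 Ω
X_C = 1/(ωC) = 4.36 Ω
Net reactance X = X_L − X_C = -3.14 Ω
Z = 17.6 − j3.14 Ω
|Z| = √(17.6² + 3.14²) = 17.9 Ω
∠Z = arctan(-3.14/17.6) = -10.1°
cos φ = cos(-10.1°) = 0.984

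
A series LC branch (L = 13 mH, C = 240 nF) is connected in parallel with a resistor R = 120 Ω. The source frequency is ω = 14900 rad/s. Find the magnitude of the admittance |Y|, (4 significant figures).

14.31 mS

X_L = ωL = 193.7 Ω
X_C = 1/(ωC) = 279.6 Ω
Branch 1: Z₁ = R = 120.0 Ω
Branch 2 (series LC): Z₂ = j(X_L − X_C) = −j85.94 Ω
Parallel: Z = Z₁Z₂/(Z₁+Z₂), |Z| = 69.87 Ω, ∠Z = -54.39°
|Y| = 1/|Z| = 14.31 mS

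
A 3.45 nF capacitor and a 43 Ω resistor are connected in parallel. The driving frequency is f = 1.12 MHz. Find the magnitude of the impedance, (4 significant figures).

29.74 Ω

ω = 2πf = 7.037e+06 rad/s
X_C = 1/(ωC) = 41.19 Ω
Parallel: admittances add. Y = 1/R + jωC
Y = (0.02326 + j0.02428) S
|Y| = 0.03362 S → |Z| = 1/|Y| = 29.74 Ω, ∠Z = −∠Y = -46.23°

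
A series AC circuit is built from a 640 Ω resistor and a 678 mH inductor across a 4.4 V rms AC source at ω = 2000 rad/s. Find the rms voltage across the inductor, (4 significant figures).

X_L = ωL = 1356 Ω
Z = 640.0 + j1356 Ω
|Z| = √(640.0² + 1356²) = 1499 Ω
I = V/|Z| = 2.934 mA
V_L = I·|Z_L| = 0.002934 × 1356 = 3.979 V

3.979 V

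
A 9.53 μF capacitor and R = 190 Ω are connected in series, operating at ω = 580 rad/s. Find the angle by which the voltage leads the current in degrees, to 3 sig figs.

-43.6°

X_C = 1/(ωC) = 181 Ω
Z = 190 − j181 Ω
|Z| = √(190² + 181²) = 262 Ω
∠Z = arctan(-181/190) = -43.6°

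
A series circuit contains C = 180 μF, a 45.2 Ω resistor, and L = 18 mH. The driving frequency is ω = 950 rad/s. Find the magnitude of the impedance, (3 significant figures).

X_L = ωL = 17.1 Ω
X_C = 1/(ωC) = 5.85 Ω
Net reactance X = X_L − X_C = 11.3 Ω
Z = 45.2 + j11.3 Ω
|Z| = √(45.2² + 11.3²) = 46.6 Ω

46.6 Ω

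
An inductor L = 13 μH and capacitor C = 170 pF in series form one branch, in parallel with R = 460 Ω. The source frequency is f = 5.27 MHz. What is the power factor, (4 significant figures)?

ω = 2πf = 3.311e+07 rad/s
X_L = ωL = 430.5 Ω
X_C = 1/(ωC) = 177.6 Ω
Branch 1: Z₁ = R = 460.0 Ω
Branch 2 (series LC): Z₂ = j(X_L − X_C) = j252.8 Ω
Parallel: Z = Z₁Z₂/(Z₁+Z₂), |Z| = 221.6 Ω, ∠Z = 61.21°
cos φ = cos(61.21°) = 0.4816

0.4816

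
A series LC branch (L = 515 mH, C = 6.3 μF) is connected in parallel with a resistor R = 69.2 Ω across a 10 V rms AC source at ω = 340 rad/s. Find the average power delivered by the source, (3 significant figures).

1.45 W

X_L = ωL = 175 Ω
X_C = 1/(ωC) = 467 Ω
Branch 1: Z₁ = R = 69.2 Ω
Branch 2 (series LC): Z₂ = j(X_L − X_C) = −j292 Ω
Parallel: Z = Z₁Z₂/(Z₁+Z₂), |Z| = 67.3 Ω, ∠Z = -13.3°
I = V/|Z| = 149 mA
P = VI cos φ = 10 × 0.149 × cos(-13.3°) = 1.45 W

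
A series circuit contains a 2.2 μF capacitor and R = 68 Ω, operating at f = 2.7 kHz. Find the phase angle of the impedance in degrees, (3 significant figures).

ω = 2πf = 16960 rad/s
X_C = 1/(ωC) = 26.8 Ω
Z = 68.0 − j26.8 Ω
|Z| = √(68.0² + 26.8²) = 73.1 Ω
∠Z = arctan(-26.8/68.0) = -21.5°

-21.5°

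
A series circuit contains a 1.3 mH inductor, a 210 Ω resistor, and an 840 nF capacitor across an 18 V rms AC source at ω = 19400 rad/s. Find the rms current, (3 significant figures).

84.5 mA

X_L = ωL = 25.2 Ω
X_C = 1/(ωC) = 61.4 Ω
Net reactance X = X_L − X_C = -36.1 Ω
Z = 210 − j36.1 Ω
|Z| = √(210² + 36.1²) = 213 Ω
I = V/|Z| = 18/213 = 84.5 mA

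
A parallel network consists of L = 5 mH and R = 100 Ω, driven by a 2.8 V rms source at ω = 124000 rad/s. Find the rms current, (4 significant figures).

X_L = ωL = 620.0 Ω
Parallel: admittances add. Y = 1/R + 1/(jωL)
Y = (0.01000 − j0.001613) S
|Y| = 0.01013 S → |Z| = 1/|Y| = 98.72 Ω, ∠Z = −∠Y = 9.162°
I = V/|Z| = 2.8/98.72 = 28.36 mA

28.36 mA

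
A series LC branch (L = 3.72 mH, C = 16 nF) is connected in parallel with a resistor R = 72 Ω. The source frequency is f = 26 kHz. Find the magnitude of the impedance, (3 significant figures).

ω = 2πf = 163400 rad/s
X_L = ωL = 608 Ω
X_C = 1/(ωC) = 383 Ω
Branch 1: Z₁ = R = 72.0 Ω
Branch 2 (series LC): Z₂ = j(X_L − X_C) = j225 Ω
Parallel: Z = Z₁Z₂/(Z₁+Z₂), |Z| = 68.6 Ω, ∠Z = 17.7°

68.6 Ω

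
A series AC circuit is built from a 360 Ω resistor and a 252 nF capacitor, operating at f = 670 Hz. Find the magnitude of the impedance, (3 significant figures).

1010 Ω

ω = 2πf = 4210 rad/s
X_C = 1/(ωC) = 943 Ω
Z = 360 − j943 Ω
|Z| = √(360² + 943²) = 1010 Ω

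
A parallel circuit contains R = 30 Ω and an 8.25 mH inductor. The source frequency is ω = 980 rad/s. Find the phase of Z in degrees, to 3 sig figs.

74.9°

X_L = ωL = 8.09 Ω
Parallel: admittances add. Y = 1/R + 1/(jωL)
Y = (0.0333 − j0.124) S
|Y| = 0.128 S → |Z| = 1/|Y| = 7.81 Ω, ∠Z = −∠Y = 74.9°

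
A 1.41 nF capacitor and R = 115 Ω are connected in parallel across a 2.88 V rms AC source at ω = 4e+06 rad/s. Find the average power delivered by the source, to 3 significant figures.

72.1 mW

X_C = 1/(ωC) = 177 Ω
Parallel: admittances add. Y = 1/R + jωC
Y = (0.00870 + j0.00564) S
|Y| = 0.0104 S → |Z| = 1/|Y| = 96.5 Ω, ∠Z = −∠Y = -33.0°
I = V/|Z| = 29.8 mA
P = VI cos φ = 2.88 × 0.0298 × cos(-33.0°) = 72.1 mW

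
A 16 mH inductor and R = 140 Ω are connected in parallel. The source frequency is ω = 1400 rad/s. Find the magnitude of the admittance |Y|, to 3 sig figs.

45.2 mS

X_L = ωL = 22.4 Ω
Parallel: admittances add. Y = 1/R + 1/(jωL)
Y = (0.00714 − j0.0446) S
|Y| = 0.0452 S → |Z| = 1/|Y| = 22.1 Ω, ∠Z = −∠Y = 80.9°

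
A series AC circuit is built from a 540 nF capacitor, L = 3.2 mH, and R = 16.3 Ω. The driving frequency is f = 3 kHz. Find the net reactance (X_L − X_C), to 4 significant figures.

-37.93 Ω

ω = 2πf = 18850 rad/s
X_L = ωL = 60.32 Ω
X_C = 1/(ωC) = 98.24 Ω
X = 60.32 − 98.24 = -37.93 Ω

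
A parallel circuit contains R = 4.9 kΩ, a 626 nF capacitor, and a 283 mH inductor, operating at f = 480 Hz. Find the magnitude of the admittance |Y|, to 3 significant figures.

ω = 2πf = 3016 rad/s
X_L = ωL = 854 Ω
X_C = 1/(ωC) = 530 Ω
Parallel: admittances add. Y = 1/R + 1/(jωL) + jωC
Y = (0.000204 + j0.000716) S
|Y| = 0.000745 S → |Z| = 1/|Y| = 1340 Ω, ∠Z = −∠Y = -74.1°

745 μS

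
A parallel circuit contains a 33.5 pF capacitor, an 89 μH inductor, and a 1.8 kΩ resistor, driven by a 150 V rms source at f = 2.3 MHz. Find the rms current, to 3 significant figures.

ω = 2πf = 1.445e+07 rad/s
X_L = ωL = 1290 Ω
X_C = 1/(ωC) = 2070 Ω
Parallel: admittances add. Y = 1/R + 1/(jωL) + jωC
Y = (0.000556 − j0.000293) S
|Y| = 0.000628 S → |Z| = 1/|Y| = 1590 Ω, ∠Z = −∠Y = 27.8°
I = V/|Z| = 150/1590 = 94.2 mA

94.2 mA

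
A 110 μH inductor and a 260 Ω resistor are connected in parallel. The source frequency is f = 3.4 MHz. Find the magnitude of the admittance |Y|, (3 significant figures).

3.87 mS

ω = 2πf = 2.136e+07 rad/s
X_L = ωL = 2350 Ω
Parallel: admittances add. Y = 1/R + 1/(jωL)
Y = (0.00385 − j0.000426) S
|Y| = 0.00387 S → |Z| = 1/|Y| = 258 Ω, ∠Z = −∠Y = 6.31°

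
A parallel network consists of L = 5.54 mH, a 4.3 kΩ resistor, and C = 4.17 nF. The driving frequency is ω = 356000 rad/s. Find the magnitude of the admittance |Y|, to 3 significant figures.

X_L = ωL = 1970 Ω
X_C = 1/(ωC) = 674 Ω
Parallel: admittances add. Y = 1/R + 1/(jωL) + jωC
Y = (0.000233 + j0.000977) S
|Y| = 0.00100 S → |Z| = 1/|Y| = 995 Ω, ∠Z = −∠Y = -76.6°

1.00 mS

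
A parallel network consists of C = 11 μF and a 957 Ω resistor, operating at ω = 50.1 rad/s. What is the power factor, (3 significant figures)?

0.885

X_C = 1/(ωC) = 1810 Ω
Parallel: admittances add. Y = 1/R + jωC
Y = (0.00104 + j0.000551) S
|Y| = 0.00118 S → |Z| = 1/|Y| = 846 Ω, ∠Z = −∠Y = -27.8°
cos φ = cos(-27.8°) = 0.885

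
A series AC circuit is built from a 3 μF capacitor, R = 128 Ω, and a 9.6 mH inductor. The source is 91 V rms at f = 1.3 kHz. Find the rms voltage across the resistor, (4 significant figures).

ω = 2πf = 8168 rad/s
X_L = ωL = 78.41 Ω
X_C = 1/(ωC) = 40.81 Ω
Net reactance X = X_L − X_C = 37.61 Ω
Z = 128.0 + j37.61 Ω
|Z| = √(128.0² + 37.61²) = 133.4 Ω
I = V/|Z| = 682.1 mA
V_R = I·|Z_R| = 0.6821 × 128.0 = 87.31 V

87.31 V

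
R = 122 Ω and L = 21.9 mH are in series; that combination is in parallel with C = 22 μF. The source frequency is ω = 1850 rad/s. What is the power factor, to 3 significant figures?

X_L = ωL = 40.5 Ω
X_C = 1/(ωC) = 24.6 Ω
Branch 1 (R+jX_L): Z₁ = 122 + j40.5 Ω, |Z₁| = 129 Ω
Branch 2 (−jX_C): Z₂ = −j24.6 Ω
Parallel: Z = Z₁Z₂/(Z₁+Z₂), |Z| = 25.7 Ω, ∠Z = -79.1°
cos φ = cos(-79.1°) = 0.190

0.190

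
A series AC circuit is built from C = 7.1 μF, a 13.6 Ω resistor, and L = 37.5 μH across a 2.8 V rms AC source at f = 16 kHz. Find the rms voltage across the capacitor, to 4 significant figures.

0.2842 V

ω = 2πf = 100500 rad/s
X_L = ωL = 3.770 Ω
X_C = 1/(ωC) = 1.401 Ω
Net reactance X = X_L − X_C = 2.369 Ω
Z = 13.60 + j2.369 Ω
|Z| = √(13.60² + 2.369²) = 13.80 Ω
I = V/|Z| = 202.8 mA
V_C = I·|Z_C| = 0.2028 × 1.401 = 0.2842 V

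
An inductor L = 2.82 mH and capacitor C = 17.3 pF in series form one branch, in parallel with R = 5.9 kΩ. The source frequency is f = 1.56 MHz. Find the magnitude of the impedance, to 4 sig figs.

ω = 2πf = 9.802e+06 rad/s
X_L = ωL = 27640 Ω
X_C = 1/(ωC) = 5897 Ω
Branch 1: Z₁ = R = 5900 Ω
Branch 2 (series LC): Z₂ = j(X_L − X_C) = j21740 Ω
Parallel: Z = Z₁Z₂/(Z₁+Z₂), |Z| = 5694 Ω, ∠Z = 15.18°

5694 Ω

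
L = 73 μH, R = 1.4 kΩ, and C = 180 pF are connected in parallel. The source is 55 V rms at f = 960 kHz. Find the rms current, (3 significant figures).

ω = 2πf = 6.032e+06 rad/s
X_L = ωL = 440 Ω
X_C = 1/(ωC) = 921 Ω
Parallel: admittances add. Y = 1/R + 1/(jωL) + jωC
Y = (0.000714 − j0.00119) S
|Y| = 0.00138 S → |Z| = 1/|Y| = 723 Ω, ∠Z = −∠Y = 58.9°
I = V/|Z| = 55/723 = 76.1 mA

76.1 mA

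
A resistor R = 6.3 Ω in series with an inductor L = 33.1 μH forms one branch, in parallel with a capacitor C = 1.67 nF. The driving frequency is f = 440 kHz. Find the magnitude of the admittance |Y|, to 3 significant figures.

ω = 2πf = 2.765e+06 rad/s
X_L = ωL = 91.5 Ω
X_C = 1/(ωC) = 217 Ω
Branch 1 (R+jX_L): Z₁ = 6.30 + j91.5 Ω, |Z₁| = 91.7 Ω
Branch 2 (−jX_C): Z₂ = −j217 Ω
Parallel: Z = Z₁Z₂/(Z₁+Z₂), |Z| = 159 Ω, ∠Z = 83.2°
|Y| = 1/|Z| = 6.30 mS

6.30 mS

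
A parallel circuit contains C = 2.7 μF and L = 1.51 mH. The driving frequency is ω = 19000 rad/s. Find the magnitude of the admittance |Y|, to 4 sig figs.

16.44 mS

X_L = ωL = 28.69 Ω
X_C = 1/(ωC) = 19.49 Ω
Parallel: admittances add. Y = 1/(jωL) + jωC
Y = (0 + j0.01644) S
|Y| = 0.01644 S → |Z| = 1/|Y| = 60.81 Ω, ∠Z = −∠Y = -90.00°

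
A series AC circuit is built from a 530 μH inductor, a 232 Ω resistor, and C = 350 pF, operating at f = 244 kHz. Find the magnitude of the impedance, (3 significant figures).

1080 Ω

ω = 2πf = 1.533e+06 rad/s
X_L = ωL = 813 Ω
X_C = 1/(ωC) = 1860 Ω
Net reactance X = X_L − X_C = -1050 Ω
Z = 232 − j1050 Ω
|Z| = √(232² + 1050²) = 1080 Ω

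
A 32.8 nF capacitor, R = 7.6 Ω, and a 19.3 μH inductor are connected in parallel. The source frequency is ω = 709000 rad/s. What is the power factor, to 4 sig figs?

0.9352

X_L = ωL = 13.68 Ω
X_C = 1/(ωC) = 43.00 Ω
Parallel: admittances add. Y = 1/R + 1/(jωL) + jωC
Y = (0.1316 − j0.04982) S
|Y| = 0.1407 S → |Z| = 1/|Y| = 7.107 Ω, ∠Z = −∠Y = 20.74°
cos φ = cos(20.74°) = 0.9352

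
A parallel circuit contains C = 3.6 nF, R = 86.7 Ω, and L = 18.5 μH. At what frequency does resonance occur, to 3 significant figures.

617 kHz

ω₀ = 1/√(LC) = 1/√(1.85e-05 × 3.6e-09) = 3.875e+06 rad/s
f₀ = ω₀/(2π) = 617 kHz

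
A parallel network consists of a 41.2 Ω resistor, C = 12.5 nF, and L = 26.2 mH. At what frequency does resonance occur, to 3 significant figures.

8.79 kHz

ω₀ = 1/√(LC) = 1/√(0.0262 × 1.25e-08) = 55260 rad/s
f₀ = ω₀/(2π) = 8.79 kHz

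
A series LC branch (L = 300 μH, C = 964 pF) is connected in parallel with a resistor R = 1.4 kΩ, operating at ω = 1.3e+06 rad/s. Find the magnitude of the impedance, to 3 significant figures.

392 Ω

X_L = ωL = 390 Ω
X_C = 1/(ωC) = 798 Ω
Branch 1: Z₁ = R = 1400 Ω
Branch 2 (series LC): Z₂ = j(X_L − X_C) = −j408 Ω
Parallel: Z = Z₁Z₂/(Z₁+Z₂), |Z| = 392 Ω, ∠Z = -73.8°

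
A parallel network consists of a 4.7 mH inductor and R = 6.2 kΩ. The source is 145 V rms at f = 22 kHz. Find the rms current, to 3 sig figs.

ω = 2πf = 138200 rad/s
X_L = ωL = 650 Ω
Parallel: admittances add. Y = 1/R + 1/(jωL)
Y = (0.000161 − j0.00154) S
|Y| = 0.00155 S → |Z| = 1/|Y| = 646 Ω, ∠Z = −∠Y = 84.0°
I = V/|Z| = 145/646 = 224 mA

224 mA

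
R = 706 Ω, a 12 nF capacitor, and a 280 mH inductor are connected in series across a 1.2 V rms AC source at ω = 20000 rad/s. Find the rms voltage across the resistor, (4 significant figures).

X_L = ωL = 5600 Ω
X_C = 1/(ωC) = 4167 Ω
Net reactance X = X_L − X_C = 1433 Ω
Z = 706.0 + j1433 Ω
|Z| = √(706.0² + 1433²) = 1598 Ω
I = V/|Z| = 751.0 μA
V_R = I·|Z_R| = 0.0007510 × 706.0 = 0.5302 V

0.5302 V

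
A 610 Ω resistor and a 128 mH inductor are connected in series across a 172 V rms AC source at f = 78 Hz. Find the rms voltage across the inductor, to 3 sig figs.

17.6 V

ω = 2πf = 490.1 rad/s
X_L = ωL = 62.7 Ω
Z = 610 + j62.7 Ω
|Z| = √(610² + 62.7²) = 613 Ω
I = V/|Z| = 280 mA
V_L = I·|Z_L| = 0.280 × 62.7 = 17.6 V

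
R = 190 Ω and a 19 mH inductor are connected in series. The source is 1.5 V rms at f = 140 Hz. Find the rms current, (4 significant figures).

7.864 mA

ω = 2πf = 879.6 rad/s
X_L = ωL = 16.71 Ω
Z = 190.0 + j16.71 Ω
|Z| = √(190.0² + 16.71²) = 190.7 Ω
I = V/|Z| = 1.5/190.7 = 7.864 mA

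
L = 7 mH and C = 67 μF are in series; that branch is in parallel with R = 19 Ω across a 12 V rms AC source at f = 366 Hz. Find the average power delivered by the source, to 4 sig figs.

ω = 2πf = 2300 rad/s
X_L = ωL = 16.10 Ω
X_C = 1/(ωC) = 6.490 Ω
Branch 1: Z₁ = R = 19.00 Ω
Branch 2 (series LC): Z₂ = j(X_L − X_C) = j9.607 Ω
Parallel: Z = Z₁Z₂/(Z₁+Z₂), |Z| = 8.574 Ω, ∠Z = 63.18°
I = V/|Z| = 1.400 A
P = VI cos φ = 12 × 1.400 × cos(63.18°) = 7.579 W

7.579 W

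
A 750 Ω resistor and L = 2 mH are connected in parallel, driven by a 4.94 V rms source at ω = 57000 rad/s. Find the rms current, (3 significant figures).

X_L = ωL = 114 Ω
Parallel: admittances add. Y = 1/R + 1/(jωL)
Y = (0.00133 − j0.00877) S
|Y| = 0.00887 S → |Z| = 1/|Y| = 113 Ω, ∠Z = −∠Y = 81.4°
I = V/|Z| = 4.94/113 = 43.8 mA

43.8 mA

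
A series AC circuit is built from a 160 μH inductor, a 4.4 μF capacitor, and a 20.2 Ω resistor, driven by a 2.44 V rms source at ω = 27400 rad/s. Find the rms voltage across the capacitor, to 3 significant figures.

X_L = ωL = 4.38 Ω
X_C = 1/(ωC) = 8.29 Ω
Net reactance X = X_L − X_C = -3.91 Ω
Z = 20.2 − j3.91 Ω
|Z| = √(20.2² + 3.91²) = 20.6 Ω
I = V/|Z| = 119 mA
V_C = I·|Z_C| = 0.119 × 8.29 = 0.984 V

0.984 V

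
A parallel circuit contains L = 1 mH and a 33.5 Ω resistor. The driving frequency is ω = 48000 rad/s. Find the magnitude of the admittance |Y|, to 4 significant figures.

X_L = ωL = 48.00 Ω
Parallel: admittances add. Y = 1/R + 1/(jωL)
Y = (0.02985 − j0.02083) S
|Y| = 0.03640 S → |Z| = 1/|Y| = 27.47 Ω, ∠Z = −∠Y = 34.91°

36.40 mS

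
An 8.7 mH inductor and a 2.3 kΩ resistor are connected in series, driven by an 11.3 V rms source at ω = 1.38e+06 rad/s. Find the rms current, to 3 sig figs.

924 μA

X_L = ωL = 12000 Ω
Z = 2300 + j12000 Ω
|Z| = √(2300² + 12000²) = 12200 Ω
I = V/|Z| = 11.3/12200 = 924 μA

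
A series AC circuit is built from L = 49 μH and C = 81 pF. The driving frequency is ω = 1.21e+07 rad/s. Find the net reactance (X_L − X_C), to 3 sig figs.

X_L = ωL = 593 Ω
X_C = 1/(ωC) = 1020 Ω
X = 593 − 1020 = -427 Ω

-427 Ω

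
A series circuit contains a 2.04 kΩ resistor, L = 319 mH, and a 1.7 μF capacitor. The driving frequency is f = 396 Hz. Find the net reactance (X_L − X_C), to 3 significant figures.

557 Ω

ω = 2πf = 2488 rad/s
X_L = ωL = 794 Ω
X_C = 1/(ωC) = 236 Ω
X = 794 − 236 = 557 Ω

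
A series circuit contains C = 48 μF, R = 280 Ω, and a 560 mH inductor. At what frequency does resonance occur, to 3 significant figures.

ω₀ = 1/√(LC) = 1/√(0.56 × 4.8e-05) = 192.9 rad/s
f₀ = ω₀/(2π) = 30.7 Hz

30.7 Hz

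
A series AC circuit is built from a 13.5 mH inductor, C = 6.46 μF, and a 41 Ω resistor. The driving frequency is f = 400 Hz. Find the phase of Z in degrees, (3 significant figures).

-34.0°

ω = 2πf = 2513 rad/s
X_L = ωL = 33.9 Ω
X_C = 1/(ωC) = 61.6 Ω
Net reactance X = X_L − X_C = -27.7 Ω
Z = 41.0 − j27.7 Ω
|Z| = √(41.0² + 27.7²) = 49.5 Ω
∠Z = arctan(-27.7/41.0) = -34.0°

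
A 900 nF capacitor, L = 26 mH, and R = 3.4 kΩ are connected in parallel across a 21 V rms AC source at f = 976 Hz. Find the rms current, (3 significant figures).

17.0 mA

ω = 2πf = 6132 rad/s
X_L = ωL = 159 Ω
X_C = 1/(ωC) = 181 Ω
Parallel: admittances add. Y = 1/R + 1/(jωL) + jωC
Y = (0.000294 − j0.000753) S
|Y| = 0.000808 S → |Z| = 1/|Y| = 1240 Ω, ∠Z = −∠Y = 68.7°
I = V/|Z| = 21/1240 = 17.0 mA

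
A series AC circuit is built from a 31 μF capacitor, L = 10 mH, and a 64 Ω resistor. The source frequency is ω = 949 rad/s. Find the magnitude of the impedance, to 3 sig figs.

X_L = ωL = 9.49 Ω
X_C = 1/(ωC) = 34.0 Ω
Net reactance X = X_L − X_C = -24.5 Ω
Z = 64.0 − j24.5 Ω
|Z| = √(64.0² + 24.5²) = 68.5 Ω

68.5 Ω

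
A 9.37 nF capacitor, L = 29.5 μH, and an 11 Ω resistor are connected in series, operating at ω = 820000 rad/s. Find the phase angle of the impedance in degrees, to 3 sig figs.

X_L = ωL = 24.2 Ω
X_C = 1/(ωC) = 130 Ω
Net reactance X = X_L − X_C = -106 Ω
Z = 11.0 − j106 Ω
|Z| = √(11.0² + 106²) = 107 Ω
∠Z = arctan(-106/11.0) = -84.1°

-84.1°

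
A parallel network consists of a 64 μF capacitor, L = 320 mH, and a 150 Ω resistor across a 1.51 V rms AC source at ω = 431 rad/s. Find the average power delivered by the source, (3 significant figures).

15.2 mW

X_L = ωL = 138 Ω
X_C = 1/(ωC) = 36.3 Ω
Parallel: admittances add. Y = 1/R + 1/(jωL) + jωC
Y = (0.00667 + j0.0203) S
|Y| = 0.0214 S → |Z| = 1/|Y| = 46.7 Ω, ∠Z = −∠Y = -71.8°
I = V/|Z| = 32.3 mA
P = VI cos φ = 1.51 × 0.0323 × cos(-71.8°) = 15.2 mW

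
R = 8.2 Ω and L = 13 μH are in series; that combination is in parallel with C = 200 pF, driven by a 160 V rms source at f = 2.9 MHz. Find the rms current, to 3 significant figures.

ω = 2πf = 1.822e+07 rad/s
X_L = ωL = 237 Ω
X_C = 1/(ωC) = 274 Ω
Branch 1 (R+jX_L): Z₁ = 8.20 + j237 Ω, |Z₁| = 237 Ω
Branch 2 (−jX_C): Z₂ = −j274 Ω
Parallel: Z = Z₁Z₂/(Z₁+Z₂), |Z| = 1690 Ω, ∠Z = 75.7°
I = V/|Z| = 160/1690 = 94.5 mA

94.5 mA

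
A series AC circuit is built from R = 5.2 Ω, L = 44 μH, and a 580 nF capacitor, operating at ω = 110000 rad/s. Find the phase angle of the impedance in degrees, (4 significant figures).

-64.36°

X_L = ωL = 4.840 Ω
X_C = 1/(ωC) = 15.67 Ω
Net reactance X = X_L − X_C = -10.83 Ω
Z = 5.200 − j10.83 Ω
|Z| = √(5.200² + 10.83²) = 12.02 Ω
∠Z = arctan(-10.83/5.200) = -64.36°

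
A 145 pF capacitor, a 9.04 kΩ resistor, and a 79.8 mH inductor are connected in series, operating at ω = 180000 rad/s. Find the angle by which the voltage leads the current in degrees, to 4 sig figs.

-69.32°

X_L = ωL = 14360 Ω
X_C = 1/(ωC) = 38310 Ω
Net reactance X = X_L − X_C = -23950 Ω
Z = 9040 − j23950 Ω
|Z| = √(9040² + 23950²) = 25600 Ω
∠Z = arctan(-23950/9040) = -69.32°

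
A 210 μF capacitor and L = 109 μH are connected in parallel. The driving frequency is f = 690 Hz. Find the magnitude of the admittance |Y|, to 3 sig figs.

ω = 2πf = 4335 rad/s
X_L = ωL = 0.473 Ω
X_C = 1/(ωC) = 1.10 Ω
Parallel: admittances add. Y = 1/(jωL) + jωC
Y = (0 − j1.21) S
|Y| = 1.21 S → |Z| = 1/|Y| = 0.829 Ω, ∠Z = −∠Y = 90.0°

1.21 S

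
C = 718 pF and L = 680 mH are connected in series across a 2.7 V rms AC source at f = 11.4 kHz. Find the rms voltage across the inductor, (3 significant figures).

ω = 2πf = 71630 rad/s
X_L = ωL = 48700 Ω
X_C = 1/(ωC) = 19400 Ω
Net reactance X = X_L − X_C = 29300 Ω
Z = j29300 Ω
|Z| = √(0² + 29300²) = 29300 Ω
I = V/|Z| = 92.3 μA
V_L = I·|Z_L| = 9.23e-05 × 48700 = 4.49 V

4.49 V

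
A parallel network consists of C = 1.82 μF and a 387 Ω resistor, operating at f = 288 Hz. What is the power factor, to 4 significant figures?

0.6173

ω = 2πf = 1810 rad/s
X_C = 1/(ωC) = 303.6 Ω
Parallel: admittances add. Y = 1/R + jωC
Y = (0.002584 + j0.003293) S
|Y| = 0.004186 S → |Z| = 1/|Y| = 238.9 Ω, ∠Z = −∠Y = -51.88°
cos φ = cos(-51.88°) = 0.6173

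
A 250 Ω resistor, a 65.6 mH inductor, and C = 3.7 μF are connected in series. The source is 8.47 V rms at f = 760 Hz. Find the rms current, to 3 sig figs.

ω = 2πf = 4775 rad/s
X_L = ωL = 313 Ω
X_C = 1/(ωC) = 56.6 Ω
Net reactance X = X_L − X_C = 257 Ω
Z = 250 + j257 Ω
|Z| = √(250² + 257²) = 358 Ω
I = V/|Z| = 8.47/358 = 23.6 mA

23.6 mA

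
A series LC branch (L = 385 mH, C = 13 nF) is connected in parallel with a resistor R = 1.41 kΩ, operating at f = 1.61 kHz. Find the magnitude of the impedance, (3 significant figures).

ω = 2πf = 10120 rad/s
X_L = ωL = 3890 Ω
X_C = 1/(ωC) = 7600 Ω
Branch 1: Z₁ = R = 1410 Ω
Branch 2 (series LC): Z₂ = j(X_L − X_C) = −j3710 Ω
Parallel: Z = Z₁Z₂/(Z₁+Z₂), |Z| = 1320 Ω, ∠Z = -20.8°

1320 Ω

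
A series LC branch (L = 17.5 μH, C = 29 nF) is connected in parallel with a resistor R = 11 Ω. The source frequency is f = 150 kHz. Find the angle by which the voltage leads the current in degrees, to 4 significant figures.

-28.70°

ω = 2πf = 942500 rad/s
X_L = ωL = 16.49 Ω
X_C = 1/(ωC) = 36.59 Ω
Branch 1: Z₁ = R = 11.00 Ω
Branch 2 (series LC): Z₂ = j(X_L − X_C) = −j20.09 Ω
Parallel: Z = Z₁Z₂/(Z₁+Z₂), |Z| = 9.649 Ω, ∠Z = -28.70°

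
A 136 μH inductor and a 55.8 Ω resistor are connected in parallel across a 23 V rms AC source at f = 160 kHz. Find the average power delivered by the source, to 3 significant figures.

9.48 W

ω = 2πf = 1.005e+06 rad/s
X_L = ωL = 137 Ω
Parallel: admittances add. Y = 1/R + 1/(jωL)
Y = (0.0179 − j0.00731) S
|Y| = 0.0194 S → |Z| = 1/|Y| = 51.7 Ω, ∠Z = −∠Y = 22.2°
I = V/|Z| = 445 mA
P = VI cos φ = 23 × 0.445 × cos(22.2°) = 9.48 W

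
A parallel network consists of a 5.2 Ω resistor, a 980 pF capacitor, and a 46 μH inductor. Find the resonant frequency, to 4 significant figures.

749.6 kHz

ω₀ = 1/√(LC) = 1/√(4.6e-05 × 9.8e-10) = 4.71e+06 rad/s
f₀ = ω₀/(2π) = 749.6 kHz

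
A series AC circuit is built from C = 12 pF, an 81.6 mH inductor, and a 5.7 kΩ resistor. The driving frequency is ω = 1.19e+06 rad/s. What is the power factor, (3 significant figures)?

X_L = ωL = 97100 Ω
X_C = 1/(ωC) = 70000 Ω
Net reactance X = X_L − X_C = 27100 Ω
Z = 5700 + j27100 Ω
|Z| = √(5700² + 27100²) = 27700 Ω
∠Z = arctan(27100/5700) = 78.1°
cos φ = cos(78.1°) = 0.206

0.206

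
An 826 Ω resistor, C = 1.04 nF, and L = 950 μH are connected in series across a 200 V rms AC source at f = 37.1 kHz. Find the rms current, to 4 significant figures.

ω = 2πf = 233100 rad/s
X_L = ωL = 221.5 Ω
X_C = 1/(ωC) = 4125 Ω
Net reactance X = X_L − X_C = -3903 Ω
Z = 826.0 − j3903 Ω
|Z| = √(826.0² + 3903²) = 3990 Ω
I = V/|Z| = 200/3990 = 50.13 mA

50.13 mA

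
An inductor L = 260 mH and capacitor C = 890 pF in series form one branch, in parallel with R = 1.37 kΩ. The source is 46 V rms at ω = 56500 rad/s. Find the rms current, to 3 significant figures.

X_L = ωL = 14700 Ω
X_C = 1/(ωC) = 19900 Ω
Branch 1: Z₁ = R = 1370 Ω
Branch 2 (series LC): Z₂ = j(X_L − X_C) = −j5200 Ω
Parallel: Z = Z₁Z₂/(Z₁+Z₂), |Z| = 1320 Ω, ∠Z = -14.8°
I = V/|Z| = 46/1320 = 34.7 mA

34.7 mA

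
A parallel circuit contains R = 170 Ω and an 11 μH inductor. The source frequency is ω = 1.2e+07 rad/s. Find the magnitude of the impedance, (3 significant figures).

X_L = ωL = 132 Ω
Parallel: admittances add. Y = 1/R + 1/(jωL)
Y = (0.00588 − j0.00758) S
|Y| = 0.00959 S → |Z| = 1/|Y| = 104 Ω, ∠Z = −∠Y = 52.2°

104 Ω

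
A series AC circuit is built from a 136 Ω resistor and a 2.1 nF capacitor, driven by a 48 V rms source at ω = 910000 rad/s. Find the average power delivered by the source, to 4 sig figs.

X_C = 1/(ωC) = 523.3 Ω
Z = 136.0 − j523.3 Ω
|Z| = √(136.0² + 523.3²) = 540.7 Ω
∠Z = arctan(-523.3/136.0) = -75.43°
I = V/|Z| = 88.78 mA
P = VI cos φ = 48 × 0.08878 × cos(-75.43°) = 1.072 W

1.072 W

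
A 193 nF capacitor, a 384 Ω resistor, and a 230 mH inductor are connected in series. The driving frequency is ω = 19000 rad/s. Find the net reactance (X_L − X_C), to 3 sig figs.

X_L = ωL = 4370 Ω
X_C = 1/(ωC) = 273 Ω
X = 4370 − 273 = 4100 Ω

4100 Ω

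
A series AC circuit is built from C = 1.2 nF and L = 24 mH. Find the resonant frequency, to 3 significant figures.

29.7 kHz

ω₀ = 1/√(LC) = 1/√(0.024 × 1.2e-09) = 186300 rad/s
f₀ = ω₀/(2π) = 29.7 kHz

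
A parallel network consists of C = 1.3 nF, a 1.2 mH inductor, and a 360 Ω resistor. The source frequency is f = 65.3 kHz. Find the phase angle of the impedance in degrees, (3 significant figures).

ω = 2πf = 410300 rad/s
X_L = ωL = 492 Ω
X_C = 1/(ωC) = 1870 Ω
Parallel: admittances add. Y = 1/R + 1/(jωL) + jωC
Y = (0.00278 − j0.00150) S
|Y| = 0.00316 S → |Z| = 1/|Y| = 317 Ω, ∠Z = −∠Y = 28.3°

28.3°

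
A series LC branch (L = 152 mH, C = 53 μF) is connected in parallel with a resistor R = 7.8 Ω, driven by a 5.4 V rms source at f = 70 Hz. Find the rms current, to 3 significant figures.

728 mA

ω = 2πf = 439.8 rad/s
X_L = ωL = 66.9 Ω
X_C = 1/(ωC) = 42.9 Ω
Branch 1: Z₁ = R = 7.80 Ω
Branch 2 (series LC): Z₂ = j(X_L − X_C) = j24.0 Ω
Parallel: Z = Z₁Z₂/(Z₁+Z₂), |Z| = 7.42 Ω, ∠Z = 18.0°
I = V/|Z| = 5.4/7.42 = 728 mA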